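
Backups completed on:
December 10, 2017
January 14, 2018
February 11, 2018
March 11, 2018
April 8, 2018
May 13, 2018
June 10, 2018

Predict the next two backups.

These are Sundays at 28- or 35-day spacing (35, 28, 28, 28, 35, 28).
The pattern: 2nd Sunday of the month.
2nd Sunday of July 2018: July 8, 2018.
August 2018 — 2nd Sunday is August 12, 2018.

July 8, 2018; August 12, 2018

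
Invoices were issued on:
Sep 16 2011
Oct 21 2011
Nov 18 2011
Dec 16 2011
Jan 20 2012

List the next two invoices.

Feb 17 2012, Mar 16 2012

These are Fridays at 28- or 35-day spacing (35, 28, 28, 35).
The pattern: 3rd Friday of the month.
3rd Friday of February 2012: Feb 17 2012.
3rd Friday of March 2012: Mar 16 2012.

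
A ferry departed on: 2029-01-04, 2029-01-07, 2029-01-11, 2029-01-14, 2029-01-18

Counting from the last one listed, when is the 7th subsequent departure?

2029-02-11

Gaps: 3, 4, 3, 4 days — not constant, but cyclic with period 2.
The events fall on every Thursday and Sunday.
The following Sunday is 2029-01-21.
The following Thursday is 2029-01-25.
Next Sunday: 2029-01-28.
The following Thursday is 2029-02-01.
The following Sunday is 2029-02-04.
Next Thursday: 2029-02-08.
The following Sunday is 2029-02-11.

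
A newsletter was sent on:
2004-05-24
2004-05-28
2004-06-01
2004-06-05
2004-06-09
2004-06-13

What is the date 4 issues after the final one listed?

The spacing is 4, 4, 4, 4, 4 days — always 4 days.
2004-06-13 + 4 days = 2004-06-17.
2004-06-17 + 4 days = 2004-06-21.
2004-06-21 + 4 days = 2004-06-25.
2004-06-25 + 4 days = 2004-06-29.

2004-06-29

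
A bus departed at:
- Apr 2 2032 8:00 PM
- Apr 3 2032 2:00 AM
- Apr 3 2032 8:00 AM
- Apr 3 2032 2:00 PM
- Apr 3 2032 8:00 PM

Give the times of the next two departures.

Apr 4 2032 2:00 AM, Apr 4 2032 8:00 AM

Spacing: 6, 6, 6, 6 h — constant 6 h.
Apr 3 2032 8:00 PM + 6 h = Apr 4 2032 2:00 AM.
Apr 4 2032 2:00 AM + 6 h = Apr 4 2032 8:00 AM.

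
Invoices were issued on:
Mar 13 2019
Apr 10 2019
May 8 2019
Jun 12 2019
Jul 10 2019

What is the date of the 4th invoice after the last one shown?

Gaps: 28, 28, 35, 28 days — a mix of 28 and 35. Every date is a Wednesday.
Each is the 2nd Wednesday of its month.
2nd Wednesday of August 2019: Aug 14 2019.
September 2019 — 2nd Wednesday is Sep 11 2019.
2nd Wednesday of October 2019: Oct 9 2019.
November 2019 — 2nd Wednesday is Nov 13 2019.

Nov 13 2019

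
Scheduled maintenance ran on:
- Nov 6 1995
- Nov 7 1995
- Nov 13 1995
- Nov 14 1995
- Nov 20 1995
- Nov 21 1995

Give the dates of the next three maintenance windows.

Every event lands on a Monday or Tuesday (gaps cycle 1, 6, 1, 6, 1).
So the schedule is: every Monday and Tuesday.
Next Monday: Nov 27 1995.
Next Tuesday: Nov 28 1995.
Next Monday: Dec 4 1995.

Nov 27 1995, Nov 28 1995, Dec 4 1995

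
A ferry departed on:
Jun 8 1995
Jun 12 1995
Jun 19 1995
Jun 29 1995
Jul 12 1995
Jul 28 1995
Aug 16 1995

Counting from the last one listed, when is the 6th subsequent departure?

The spacing grows by 3 each time: 4, 7, 10, 13, 16, 19 days.
Next gap: 22 days. Aug 16 1995 + 22 days = Sep 7 1995.
Next gap: 25 days. Sep 7 1995 + 25 days = Oct 2 1995.
Next gap: 28 days. Oct 2 1995 + 28 days = Oct 30 1995.
Next gap: 31 days. Oct 30 1995 + 31 days = Nov 30 1995.
Next gap: 34 days. Nov 30 1995 + 34 days = Jan 3 1996.
Next gap: 37 days. Jan 3 1996 + 37 days = Feb 9 1996.

Feb 9 1996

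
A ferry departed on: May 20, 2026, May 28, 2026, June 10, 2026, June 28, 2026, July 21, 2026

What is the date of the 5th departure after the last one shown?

January 27, 2027

Intervals are 8, 13, 18, 23 days — an arithmetic progression with common difference 5.
Next gap: 28 days. July 21, 2026 + 28 days = August 18, 2026.
Next gap: 33 days. August 18, 2026 + 33 days = September 20, 2026.
Next gap: 38 days. September 20, 2026 + 38 days = October 28, 2026.
Next gap: 43 days. October 28, 2026 + 43 days = December 10, 2026.
Next gap: 48 days. December 10, 2026 + 48 days = January 27, 2027.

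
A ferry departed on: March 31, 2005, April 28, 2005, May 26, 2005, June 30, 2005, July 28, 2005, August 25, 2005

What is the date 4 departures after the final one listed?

December 29, 2005

All Thursdays; the gaps (28, 28, 35, 28, 28) vary with month length.
This is the last Thursday of each month.
September 2005 ends with Thursday September 29, 2005.
October 2005 ends with Thursday October 27, 2005.
Last Thursday of November 2005: November 24, 2005.
Last Thursday of December 2005: December 29, 2005.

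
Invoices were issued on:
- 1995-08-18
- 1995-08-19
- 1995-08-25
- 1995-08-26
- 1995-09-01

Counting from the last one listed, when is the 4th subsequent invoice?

Gaps: 1, 6, 1, 6 days — not constant, but cyclic with period 2.
The events fall on every Friday and Saturday.
The following Saturday is 1995-09-02.
Next Friday: 1995-09-08.
Next Saturday: 1995-09-09.
The following Friday is 1995-09-15.

1995-09-15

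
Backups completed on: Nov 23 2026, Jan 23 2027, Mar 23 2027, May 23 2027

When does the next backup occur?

Gaps: 61, 59, 61 days — not constant. Every event is on the 23rd of the month.
Pattern: the 23rd of every 2 months.
July 2027: Jul 23 2027.

Jul 23 2027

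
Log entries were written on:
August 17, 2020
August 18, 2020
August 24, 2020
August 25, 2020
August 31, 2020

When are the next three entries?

Every event lands on a Monday or Tuesday (gaps cycle 1, 6, 1, 6).
So the schedule is: every Monday and Tuesday.
Next Tuesday: September 1, 2020.
Next Monday: September 7, 2020.
Next Tuesday: September 8, 2020.

September 1, 2020; September 7, 2020; September 8, 2020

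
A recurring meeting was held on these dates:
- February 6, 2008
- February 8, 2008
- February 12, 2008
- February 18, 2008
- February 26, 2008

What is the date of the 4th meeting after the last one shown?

April 18, 2008

Gaps: 2, 4, 6, 8 days — each gap is 2 larger than the previous one.
Next gap: 10 days. February 26, 2008 + 10 days = March 7, 2008.
Next gap: 12 days. March 7, 2008 + 12 days = March 19, 2008.
Next gap: 14 days. March 19, 2008 + 14 days = April 2, 2008.
Next gap: 16 days. April 2, 2008 + 16 days = April 18, 2008.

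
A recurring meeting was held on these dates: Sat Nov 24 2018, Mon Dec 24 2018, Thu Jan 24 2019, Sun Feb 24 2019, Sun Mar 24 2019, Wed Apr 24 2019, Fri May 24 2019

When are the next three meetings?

Mon Jun 24 2019, Wed Jul 24 2019, Sat Aug 24 2019

The day-of-month is always 24 (30, 31, 31, 28, 31, 30 days between events).
So this recurs on the 24th of each month.
June 2019: Mon Jun 24 2019.
Next: July 2019 → Wed Jul 24 2019.
August 2019: Sat Aug 24 2019.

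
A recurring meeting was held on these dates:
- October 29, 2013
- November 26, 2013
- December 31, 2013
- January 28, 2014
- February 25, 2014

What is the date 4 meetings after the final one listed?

Every date is a Tuesday; gaps 28, 35, 28, 28 days.
Each is the last Tuesday of its month (at least one falls on the 29th or later, ruling out '4th Tuesday').
Last Tuesday of March 2014: March 25, 2014.
Last Tuesday of April 2014: April 29, 2014.
Last Tuesday of May 2014: May 27, 2014.
Last Tuesday of June 2014: June 24, 2014.

June 24, 2014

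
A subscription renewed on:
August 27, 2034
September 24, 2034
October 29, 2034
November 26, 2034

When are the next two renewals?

December 31, 2034; January 28, 2035

These are Sundays with 28, 35, 28-day gaps.
Each is the final Sunday of its month — October 29, 2034 is past the 28th, so '4th Sunday' doesn't fit.
Last Sunday of December 2034: December 31, 2034.
Last Sunday of January 2035: January 28, 2035.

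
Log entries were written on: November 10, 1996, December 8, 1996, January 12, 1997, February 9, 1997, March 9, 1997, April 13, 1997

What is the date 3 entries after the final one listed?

July 13, 1997

Gaps: 28, 35, 28, 28, 35 days — a mix of 28 and 35. Every date is a Sunday.
Each is the 2nd Sunday of its month.
2nd Sunday of May 1997: May 11, 1997.
2nd Sunday of June 1997: June 8, 1997.
2nd Sunday of July 1997: July 13, 1997.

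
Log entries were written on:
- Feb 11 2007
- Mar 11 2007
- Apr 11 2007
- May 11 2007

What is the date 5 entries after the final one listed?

Oct 11 2007

Gaps: 28, 31, 30 days — not constant. Every event is on the 11th of the month.
Pattern: the 11th of each month.
Next: June 2007 → Jun 11 2007.
Next: July 2007 → Jul 11 2007.
Next: August 2007 → Aug 11 2007.
Next: September 2007 → Sep 11 2007.
Next: October 2007 → Oct 11 2007.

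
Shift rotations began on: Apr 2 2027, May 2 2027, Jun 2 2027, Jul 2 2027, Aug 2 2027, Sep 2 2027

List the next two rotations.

Gaps: 30, 31, 30, 31, 31 days — not constant. Every event is on the 2nd of the month.
Pattern: the 2nd of each month.
October 2027: Oct 2 2027.
November 2027: Nov 2 2027.

Oct 2 2027, Nov 2 2027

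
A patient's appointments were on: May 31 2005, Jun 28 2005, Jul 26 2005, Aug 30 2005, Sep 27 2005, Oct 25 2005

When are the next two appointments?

These are Tuesdays with 28, 28, 35, 28, 28-day gaps.
Each is the final Tuesday of its month — May 31 2005 is past the 28th, so '4th Tuesday' doesn't fit.
November 2005 ends with Tuesday Nov 29 2005.
Last Tuesday of December 2005: Dec 27 2005.

Nov 29 2005, Dec 27 2005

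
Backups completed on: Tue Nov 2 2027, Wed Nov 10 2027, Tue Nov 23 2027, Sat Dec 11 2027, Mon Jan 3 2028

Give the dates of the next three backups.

Intervals are 8, 13, 18, 23 days — an arithmetic progression with common difference 5.
Next gap: 28 days. Mon Jan 3 2028 + 28 days = Mon Jan 31 2028.
Next gap: 33 days. Mon Jan 31 2028 + 33 days = Sat Mar 4 2028.
Next gap: 38 days. Sat Mar 4 2028 + 38 days = Tue Apr 11 2028.

Mon Jan 31 2028, Sat Mar 4 2028, Tue Apr 11 2028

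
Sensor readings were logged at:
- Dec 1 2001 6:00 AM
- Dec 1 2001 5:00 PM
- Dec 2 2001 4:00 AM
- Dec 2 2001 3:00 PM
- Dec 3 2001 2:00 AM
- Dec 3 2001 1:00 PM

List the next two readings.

Gaps: 11, 11, 11, 11, 11 hours — each event is 11 hours after the previous one.
Dec 3 2001 1:00 PM + 11 h = Dec 4 2001 12:00 AM.
Dec 4 2001 12:00 AM + 11 h = Dec 4 2001 11:00 AM.

Dec 4 2001 12:00 AM, Dec 4 2001 11:00 AM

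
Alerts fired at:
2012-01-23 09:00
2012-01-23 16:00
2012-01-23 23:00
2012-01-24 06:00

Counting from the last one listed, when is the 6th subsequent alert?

2012-01-26 00:00

Spacing: 7, 7, 7 h — constant 7 h.
2012-01-24 06:00 + 7 h = 2012-01-24 13:00.
2012-01-24 13:00 + 7 h = 2012-01-24 20:00.
2012-01-24 20:00 + 7 h = 2012-01-25 03:00.
2012-01-25 03:00 + 7 h = 2012-01-25 10:00.
2012-01-25 10:00 + 7 h = 2012-01-25 17:00.
2012-01-25 17:00 + 7 h = 2012-01-26 00:00.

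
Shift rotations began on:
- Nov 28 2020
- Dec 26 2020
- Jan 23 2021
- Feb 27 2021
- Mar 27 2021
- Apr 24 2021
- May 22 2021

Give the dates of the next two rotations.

Jun 26 2021, Jul 24 2021

These are Saturdays at 28- or 35-day spacing (28, 28, 35, 28, 28, 28).
The pattern: 4th Saturday of the month.
4th Saturday of June 2021: Jun 26 2021.
July 2021 — 4th Saturday is Jul 24 2021.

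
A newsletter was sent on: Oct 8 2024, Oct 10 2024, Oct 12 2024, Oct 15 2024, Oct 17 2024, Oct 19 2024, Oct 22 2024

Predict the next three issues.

The gap pattern 2, 2, 3, 2, 2, 3 repeats every 3 events.
These are the Tuesdays, Thursdays and Saturdays of each week.
Next Thursday: Oct 24 2024.
Next Saturday: Oct 26 2024.
Next Tuesday: Oct 29 2024.

Oct 24 2024, Oct 26 2024, Oct 29 2024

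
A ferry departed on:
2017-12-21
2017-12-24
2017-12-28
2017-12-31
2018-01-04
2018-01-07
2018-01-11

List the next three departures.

2018-01-14, 2018-01-18, 2018-01-21

The gap pattern 3, 4, 3, 4, 3, 4 repeats every 2 events.
These are the Thursdays and Sundays of each week.
The following Sunday is 2018-01-14.
The following Thursday is 2018-01-18.
Next Sunday: 2018-01-21.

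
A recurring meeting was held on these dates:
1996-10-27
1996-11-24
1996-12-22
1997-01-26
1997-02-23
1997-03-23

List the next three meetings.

1997-04-27, 1997-05-25, 1997-06-22

These are Sundays at 28- or 35-day spacing (28, 28, 35, 28, 28).
The pattern: 4th Sunday of the month.
April 1997 — 4th Sunday is 1997-04-27.
4th Sunday of May 1997: 1997-05-25.
4th Sunday of June 1997: 1997-06-22.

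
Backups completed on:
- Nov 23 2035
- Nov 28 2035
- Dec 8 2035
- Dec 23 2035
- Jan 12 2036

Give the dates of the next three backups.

Feb 6 2036, Mar 7 2036, Apr 11 2036

Gaps: 5, 10, 15, 20 days — each gap is 5 larger than the previous one.
Next gap: 25 days. Jan 12 2036 + 25 days = Feb 6 2036.
Next gap: 30 days. Feb 6 2036 + 30 days = Mar 7 2036.
Next gap: 35 days. Mar 7 2036 + 35 days = Apr 11 2036.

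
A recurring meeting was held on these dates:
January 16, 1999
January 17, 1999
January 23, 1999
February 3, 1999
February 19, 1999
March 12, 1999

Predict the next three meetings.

April 7, 1999; May 8, 1999; June 13, 1999

The spacing grows by 5 each time: 1, 6, 11, 16, 21 days.
Next gap: 26 days. March 12, 1999 + 26 days = April 7, 1999.
Next gap: 31 days. April 7, 1999 + 31 days = May 8, 1999.
Next gap: 36 days. May 8, 1999 + 36 days = June 13, 1999.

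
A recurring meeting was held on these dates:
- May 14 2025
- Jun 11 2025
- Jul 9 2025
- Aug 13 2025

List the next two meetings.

Sep 10 2025, Oct 8 2025

These are Wednesdays at 28- or 35-day spacing (28, 28, 35).
The pattern: 2nd Wednesday of the month.
September 2025 — 2nd Wednesday is Sep 10 2025.
October 2025 — 2nd Wednesday is Oct 8 2025.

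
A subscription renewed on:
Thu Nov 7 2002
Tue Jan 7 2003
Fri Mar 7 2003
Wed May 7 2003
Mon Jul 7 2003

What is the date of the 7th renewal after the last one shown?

Tue Sep 7 2004

Gaps: 61, 59, 61, 61 days — not constant. Every event is on the 7th of the month.
Pattern: the 7th of every 2 months.
September 2003: Sun Sep 7 2003.
Next: November 2003 → Fri Nov 7 2003.
Next: January 2004 → Wed Jan 7 2004.
Next: March 2004 → Sun Mar 7 2004.
Next: May 2004 → Fri May 7 2004.
July 2004: Wed Jul 7 2004.
Next: September 2004 → Tue Sep 7 2004.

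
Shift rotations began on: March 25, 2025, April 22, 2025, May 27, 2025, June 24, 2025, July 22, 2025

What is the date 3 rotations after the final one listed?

Gaps: 28, 35, 28, 28 days — a mix of 28 and 35. Every date is a Tuesday.
Each is the 4th Tuesday of its month.
4th Tuesday of August 2025: August 26, 2025.
4th Tuesday of September 2025: September 23, 2025.
October 2025 — 4th Tuesday is October 28, 2025.

October 28, 2025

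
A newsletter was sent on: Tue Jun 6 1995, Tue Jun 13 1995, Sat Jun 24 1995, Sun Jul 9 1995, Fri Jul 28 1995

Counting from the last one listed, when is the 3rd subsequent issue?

Tue Oct 17 1995

Intervals are 7, 11, 15, 19 days — an arithmetic progression with common difference 4.
Next gap: 23 days. Fri Jul 28 1995 + 23 days = Sun Aug 20 1995.
Next gap: 27 days. Sun Aug 20 1995 + 27 days = Sat Sep 16 1995.
Next gap: 31 days. Sat Sep 16 1995 + 31 days = Tue Oct 17 1995.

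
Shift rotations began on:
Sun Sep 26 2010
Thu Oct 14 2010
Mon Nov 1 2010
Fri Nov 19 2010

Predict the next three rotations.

Tue Dec 7 2010, Sat Dec 25 2010, Wed Jan 12 2011

The spacing is 18, 18, 18 days — always 18 days.
Fri Nov 19 2010 + 18 days = Tue Dec 7 2010.
Tue Dec 7 2010 + 18 days = Sat Dec 25 2010.
Sat Dec 25 2010 + 18 days = Wed Jan 12 2011.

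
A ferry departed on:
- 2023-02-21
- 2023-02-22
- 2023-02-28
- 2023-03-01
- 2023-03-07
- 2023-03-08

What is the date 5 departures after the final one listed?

Gaps: 1, 6, 1, 6, 1 days — not constant, but cyclic with period 2.
The events fall on every Tuesday and Wednesday.
The following Tuesday is 2023-03-14.
The following Wednesday is 2023-03-15.
Next Tuesday: 2023-03-21.
Next Wednesday: 2023-03-22.
The following Tuesday is 2023-03-28.

2023-03-28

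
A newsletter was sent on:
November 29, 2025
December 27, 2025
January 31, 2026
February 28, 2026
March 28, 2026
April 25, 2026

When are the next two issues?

All Saturdays; the gaps (28, 35, 28, 28, 28) vary with month length.
This is the last Saturday of each month.
May 2026 ends with Saturday May 30, 2026.
Last Saturday of June 2026: June 27, 2026.

May 30, 2026; June 27, 2026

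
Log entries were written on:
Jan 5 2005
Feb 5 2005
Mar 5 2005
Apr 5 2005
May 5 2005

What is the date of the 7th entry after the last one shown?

Each date is the 5th; the gaps (31, 28, 31, 30) track the month lengths.
The rule is the 5th of each month.
Next: June 2005 → Jun 5 2005.
Next: July 2005 → Jul 5 2005.
August 2005: Aug 5 2005.
Next: September 2005 → Sep 5 2005.
October 2005: Oct 5 2005.
Next: November 2005 → Nov 5 2005.
December 2005: Dec 5 2005.

Dec 5 2005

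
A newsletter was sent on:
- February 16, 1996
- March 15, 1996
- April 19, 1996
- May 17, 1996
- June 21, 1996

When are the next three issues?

These are Fridays at 28- or 35-day spacing (28, 35, 28, 35).
The pattern: 3rd Friday of the month.
July 1996 — 3rd Friday is July 19, 1996.
3rd Friday of August 1996: August 16, 1996.
3rd Friday of September 1996: September 20, 1996.

July 19, 1996; August 16, 1996; September 20, 1996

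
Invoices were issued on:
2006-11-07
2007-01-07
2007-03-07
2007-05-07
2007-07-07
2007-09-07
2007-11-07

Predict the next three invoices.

Gaps: 61, 59, 61, 61, 62, 61 days — not constant. Every event is on the 7th of the month.
Pattern: the 7th of every 2 months.
Next: January 2008 → 2008-01-07.
March 2008: 2008-03-07.
May 2008: 2008-05-07.

2008-01-07, 2008-03-07, 2008-05-07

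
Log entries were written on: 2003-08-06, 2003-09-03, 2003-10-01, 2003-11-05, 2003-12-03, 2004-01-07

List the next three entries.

2004-02-04, 2004-03-03, 2004-04-07

Gaps: 28, 28, 35, 28, 35 days — a mix of 28 and 35. Every date is a Wednesday.
Each is the 1st Wednesday of its month.
February 2004 — 1st Wednesday is 2004-02-04.
1st Wednesday of March 2004: 2004-03-03.
April 2004 — 1st Wednesday is 2004-04-07.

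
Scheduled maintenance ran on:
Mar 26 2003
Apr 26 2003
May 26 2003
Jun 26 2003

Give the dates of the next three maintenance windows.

Jul 26 2003, Aug 26 2003, Sep 26 2003

Gaps: 31, 30, 31 days — not constant. Every event is on the 26th of the month.
Pattern: the 26th of each month.
Next: July 2003 → Jul 26 2003.
August 2003: Aug 26 2003.
September 2003: Sep 26 2003.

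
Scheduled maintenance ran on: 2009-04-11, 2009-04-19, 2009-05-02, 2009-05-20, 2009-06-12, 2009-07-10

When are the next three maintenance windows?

Intervals are 8, 13, 18, 23, 28 days — an arithmetic progression with common difference 5.
Next gap: 33 days. 2009-07-10 + 33 days = 2009-08-12.
Next gap: 38 days. 2009-08-12 + 38 days = 2009-09-19.
Next gap: 43 days. 2009-09-19 + 43 days = 2009-11-01.

2009-08-12, 2009-09-19, 2009-11-01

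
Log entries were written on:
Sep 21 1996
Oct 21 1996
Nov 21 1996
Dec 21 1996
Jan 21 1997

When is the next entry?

Feb 21 1997

The day-of-month is always 21 (30, 31, 30, 31 days between events).
So this recurs on the 21st of each month.
Next: February 1997 → Feb 21 1997.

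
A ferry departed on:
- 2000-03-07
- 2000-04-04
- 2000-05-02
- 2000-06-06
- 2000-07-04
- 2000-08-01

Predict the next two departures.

All dates are Tuesdays, 28, 28, 35, 28, 28 days apart.
Specifically, the 1st Tuesday of each month.
September 2000 — 1st Tuesday is 2000-09-05.
October 2000 — 1st Tuesday is 2000-10-03.

2000-09-05, 2000-10-03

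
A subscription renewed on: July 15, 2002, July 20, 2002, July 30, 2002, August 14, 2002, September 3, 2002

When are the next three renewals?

September 28, 2002; October 28, 2002; December 2, 2002

The spacing grows by 5 each time: 5, 10, 15, 20 days.
Next gap: 25 days. September 3, 2002 + 25 days = September 28, 2002.
Next gap: 30 days. September 28, 2002 + 30 days = October 28, 2002.
Next gap: 35 days. October 28, 2002 + 35 days = December 2, 2002.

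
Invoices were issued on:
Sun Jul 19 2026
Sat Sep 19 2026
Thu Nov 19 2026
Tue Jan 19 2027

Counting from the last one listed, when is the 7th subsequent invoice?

Gaps: 62, 61, 61 days — not constant. Every event is on the 19th of the month.
Pattern: the 19th of every 2 months.
March 2027: Fri Mar 19 2027.
May 2027: Wed May 19 2027.
July 2027: Mon Jul 19 2027.
Next: September 2027 → Sun Sep 19 2027.
Next: November 2027 → Fri Nov 19 2027.
Next: January 2028 → Wed Jan 19 2028.
Next: March 2028 → Sun Mar 19 2028.

Sun Mar 19 2028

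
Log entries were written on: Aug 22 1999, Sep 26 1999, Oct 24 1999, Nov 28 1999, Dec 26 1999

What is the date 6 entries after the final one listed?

Jun 25 2000

Gaps: 35, 28, 35, 28 days — a mix of 28 and 35. Every date is a Sunday.
Each is the 4th Sunday of its month.
January 2000 — 4th Sunday is Jan 23 2000.
February 2000 — 4th Sunday is Feb 27 2000.
March 2000 — 4th Sunday is Mar 26 2000.
April 2000 — 4th Sunday is Apr 23 2000.
May 2000 — 4th Sunday is May 28 2000.
June 2000 — 4th Sunday is Jun 25 2000.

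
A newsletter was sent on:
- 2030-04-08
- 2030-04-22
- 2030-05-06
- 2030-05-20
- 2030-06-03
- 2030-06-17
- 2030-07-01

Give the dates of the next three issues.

2030-07-15, 2030-07-29, 2030-08-12

The spacing is 14, 14, 14, 14, 14, 14 days — always 14 days.
2030-07-01 + 14 days = 2030-07-15.
2030-07-15 + 14 days = 2030-07-29.
2030-07-29 + 14 days = 2030-08-12.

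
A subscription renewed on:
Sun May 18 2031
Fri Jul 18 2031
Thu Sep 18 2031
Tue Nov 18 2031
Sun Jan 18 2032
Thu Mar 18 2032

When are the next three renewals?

Tue May 18 2032, Sun Jul 18 2032, Sat Sep 18 2032

Gaps: 61, 62, 61, 61, 60 days — not constant. Every event is on the 18th of the month.
Pattern: the 18th of every 2 months.
Next: May 2032 → Tue May 18 2032.
July 2032: Sun Jul 18 2032.
September 2032: Sat Sep 18 2032.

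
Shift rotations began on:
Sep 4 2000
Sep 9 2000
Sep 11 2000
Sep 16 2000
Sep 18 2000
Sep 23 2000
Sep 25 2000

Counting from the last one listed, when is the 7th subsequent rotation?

Gaps: 5, 2, 5, 2, 5, 2 days — not constant, but cyclic with period 2.
The events fall on every Monday and Saturday.
The following Saturday is Sep 30 2000.
The following Monday is Oct 2 2000.
Next Saturday: Oct 7 2000.
The following Monday is Oct 9 2000.
Next Saturday: Oct 14 2000.
Next Monday: Oct 16 2000.
Next Saturday: Oct 21 2000.

Oct 21 2000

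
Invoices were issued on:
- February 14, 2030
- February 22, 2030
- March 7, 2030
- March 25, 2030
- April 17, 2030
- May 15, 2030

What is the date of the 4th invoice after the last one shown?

Intervals are 8, 13, 18, 23, 28 days — an arithmetic progression with common difference 5.
Next gap: 33 days. May 15, 2030 + 33 days = June 17, 2030.
Next gap: 38 days. June 17, 2030 + 38 days = July 25, 2030.
Next gap: 43 days. July 25, 2030 + 43 days = September 6, 2030.
Next gap: 48 days. September 6, 2030 + 48 days = October 24, 2030.

October 24, 2030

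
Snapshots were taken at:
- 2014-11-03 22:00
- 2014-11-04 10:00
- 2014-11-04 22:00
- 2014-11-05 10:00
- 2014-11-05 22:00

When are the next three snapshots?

2014-11-06 10:00, 2014-11-06 22:00, 2014-11-07 10:00

Gaps: 12, 12, 12, 12 hours — each event is 12 hours after the previous one.
2014-11-05 22:00 + 12 h = 2014-11-06 10:00.
2014-11-06 10:00 + 12 h = 2014-11-06 22:00.
2014-11-06 22:00 + 12 h = 2014-11-07 10:00.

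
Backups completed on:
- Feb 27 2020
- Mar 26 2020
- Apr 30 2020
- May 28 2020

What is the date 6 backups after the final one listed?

Every date is a Thursday; gaps 28, 35, 28 days.
Each is the last Thursday of its month (at least one falls on the 29th or later, ruling out '4th Thursday').
Last Thursday of June 2020: Jun 25 2020.
July 2020 ends with Thursday Jul 30 2020.
Last Thursday of August 2020: Aug 27 2020.
September 2020 ends with Thursday Sep 24 2020.
October 2020 ends with Thursday Oct 29 2020.
Last Thursday of November 2020: Nov 26 2020.

Nov 26 2020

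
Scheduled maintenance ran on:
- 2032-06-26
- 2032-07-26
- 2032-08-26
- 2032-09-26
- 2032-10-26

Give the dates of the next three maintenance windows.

2032-11-26, 2032-12-26, 2033-01-26

Gaps: 30, 31, 31, 30 days — not constant. Every event is on the 26th of the month.
Pattern: the 26th of each month.
Next: November 2032 → 2032-11-26.
December 2032: 2032-12-26.
Next: January 2033 → 2033-01-26.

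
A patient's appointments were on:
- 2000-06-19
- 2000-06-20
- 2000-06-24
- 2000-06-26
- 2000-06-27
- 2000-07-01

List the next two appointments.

2000-07-03, 2000-07-04

Every event lands on a Monday or Tuesday or Saturday (gaps cycle 1, 4, 2, 1, 4).
So the schedule is: every Monday, Tuesday and Saturday.
The following Monday is 2000-07-03.
The following Tuesday is 2000-07-04.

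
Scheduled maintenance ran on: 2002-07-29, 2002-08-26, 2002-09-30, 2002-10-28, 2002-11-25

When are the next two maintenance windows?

These are Mondays with 28, 35, 28, 28-day gaps.
Each is the final Monday of its month — 2002-07-29 is past the 28th, so '4th Monday' doesn't fit.
December 2002 ends with Monday 2002-12-30.
January 2003 ends with Monday 2003-01-27.

2002-12-30, 2003-01-27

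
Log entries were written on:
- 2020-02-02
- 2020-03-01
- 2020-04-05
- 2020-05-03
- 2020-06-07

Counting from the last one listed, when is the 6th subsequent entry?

2020-12-06

Gaps: 28, 35, 28, 35 days — a mix of 28 and 35. Every date is a Sunday.
Each is the 1st Sunday of its month.
July 2020 — 1st Sunday is 2020-07-05.
1st Sunday of August 2020: 2020-08-02.
1st Sunday of September 2020: 2020-09-06.
October 2020 — 1st Sunday is 2020-10-04.
1st Sunday of November 2020: 2020-11-01.
1st Sunday of December 2020: 2020-12-06.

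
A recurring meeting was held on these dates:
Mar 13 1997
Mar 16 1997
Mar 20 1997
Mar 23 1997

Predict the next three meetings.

Mar 27 1997, Mar 30 1997, Apr 3 1997

Every event lands on a Thursday or Sunday (gaps cycle 3, 4, 3).
So the schedule is: every Thursday and Sunday.
Next Thursday: Mar 27 1997.
The following Sunday is Mar 30 1997.
The following Thursday is Apr 3 1997.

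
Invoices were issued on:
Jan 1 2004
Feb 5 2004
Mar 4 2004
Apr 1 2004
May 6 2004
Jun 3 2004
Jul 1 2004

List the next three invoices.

Aug 5 2004, Sep 2 2004, Oct 7 2004

All dates are Thursdays, 35, 28, 28, 35, 28, 28 days apart.
Specifically, the 1st Thursday of each month.
1st Thursday of August 2004: Aug 5 2004.
1st Thursday of September 2004: Sep 2 2004.
October 2004 — 1st Thursday is Oct 7 2004.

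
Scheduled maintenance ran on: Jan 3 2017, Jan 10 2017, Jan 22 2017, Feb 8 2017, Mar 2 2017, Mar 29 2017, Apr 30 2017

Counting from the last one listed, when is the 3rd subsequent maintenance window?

Sep 3 2017

Gaps: 7, 12, 17, 22, 27, 32 days — each gap is 5 larger than the previous one.
Next gap: 37 days. Apr 30 2017 + 37 days = Jun 6 2017.
Next gap: 42 days. Jun 6 2017 + 42 days = Jul 18 2017.
Next gap: 47 days. Jul 18 2017 + 47 days = Sep 3 2017.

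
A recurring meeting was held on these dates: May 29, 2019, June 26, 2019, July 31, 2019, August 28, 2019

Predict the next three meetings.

September 25, 2019; October 30, 2019; November 27, 2019

Every date is a Wednesday; gaps 28, 35, 28 days.
Each is the last Wednesday of its month (at least one falls on the 29th or later, ruling out '4th Wednesday').
Last Wednesday of September 2019: September 25, 2019.
Last Wednesday of October 2019: October 30, 2019.
Last Wednesday of November 2019: November 27, 2019.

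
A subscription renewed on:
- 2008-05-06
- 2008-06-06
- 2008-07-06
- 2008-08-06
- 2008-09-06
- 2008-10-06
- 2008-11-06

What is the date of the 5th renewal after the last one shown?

The day-of-month is always 6 (31, 30, 31, 31, 30, 31 days between events).
So this recurs on the 6th of each month.
December 2008: 2008-12-06.
Next: January 2009 → 2009-01-06.
Next: February 2009 → 2009-02-06.
March 2009: 2009-03-06.
Next: April 2009 → 2009-04-06.

2009-04-06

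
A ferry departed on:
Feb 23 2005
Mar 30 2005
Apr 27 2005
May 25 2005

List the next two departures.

Jun 29 2005, Jul 27 2005

These are Wednesdays with 35, 28, 28-day gaps.
Each is the final Wednesday of its month — Mar 30 2005 is past the 28th, so '4th Wednesday' doesn't fit.
June 2005 ends with Wednesday Jun 29 2005.
July 2005 ends with Wednesday Jul 27 2005.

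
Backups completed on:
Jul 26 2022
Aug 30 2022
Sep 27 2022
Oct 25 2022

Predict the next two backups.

These are Tuesdays with 35, 28, 28-day gaps.
Each is the final Tuesday of its month — Aug 30 2022 is past the 28th, so '4th Tuesday' doesn't fit.
Last Tuesday of November 2022: Nov 29 2022.
December 2022 ends with Tuesday Dec 27 2022.

Nov 29 2022, Dec 27 2022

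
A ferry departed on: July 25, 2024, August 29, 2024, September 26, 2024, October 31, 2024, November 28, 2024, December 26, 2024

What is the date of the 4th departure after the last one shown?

April 24, 2025

All Thursdays; the gaps (35, 28, 35, 28, 28) vary with month length.
This is the last Thursday of each month.
January 2025 ends with Thursday January 30, 2025.
February 2025 ends with Thursday February 27, 2025.
March 2025 ends with Thursday March 27, 2025.
Last Thursday of April 2025: April 24, 2025.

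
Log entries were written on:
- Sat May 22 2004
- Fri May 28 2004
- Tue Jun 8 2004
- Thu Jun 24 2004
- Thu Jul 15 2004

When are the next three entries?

Tue Aug 10 2004, Fri Sep 10 2004, Sat Oct 16 2004

Gaps: 6, 11, 16, 21 days — each gap is 5 larger than the previous one.
Next gap: 26 days. Thu Jul 15 2004 + 26 days = Tue Aug 10 2004.
Next gap: 31 days. Tue Aug 10 2004 + 31 days = Fri Sep 10 2004.
Next gap: 36 days. Fri Sep 10 2004 + 36 days = Sat Oct 16 2004.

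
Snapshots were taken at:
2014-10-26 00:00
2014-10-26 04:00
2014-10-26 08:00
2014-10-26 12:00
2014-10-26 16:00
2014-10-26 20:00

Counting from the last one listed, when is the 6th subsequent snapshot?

The interval is a steady 4 hours (4, 4, 4, 4, 4).
2014-10-26 20:00 + 4 h = 2014-10-27 00:00.
2014-10-27 00:00 + 4 h = 2014-10-27 04:00.
2014-10-27 04:00 + 4 h = 2014-10-27 08:00.
2014-10-27 08:00 + 4 h = 2014-10-27 12:00.
2014-10-27 12:00 + 4 h = 2014-10-27 16:00.
2014-10-27 16:00 + 4 h = 2014-10-27 20:00.

2014-10-27 20:00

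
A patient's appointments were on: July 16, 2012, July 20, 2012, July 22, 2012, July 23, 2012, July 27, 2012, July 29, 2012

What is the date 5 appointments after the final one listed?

The gap pattern 4, 2, 1, 4, 2 repeats every 3 events.
These are the Mondays, Fridays and Sundays of each week.
Next Monday: July 30, 2012.
The following Friday is August 3, 2012.
The following Sunday is August 5, 2012.
The following Monday is August 6, 2012.
Next Friday: August 10, 2012.

August 10, 2012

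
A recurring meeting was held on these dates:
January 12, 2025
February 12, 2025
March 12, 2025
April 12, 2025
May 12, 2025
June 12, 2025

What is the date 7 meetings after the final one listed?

Each date is the 12th; the gaps (31, 28, 31, 30, 31) track the month lengths.
The rule is the 12th of each month.
July 2025: July 12, 2025.
August 2025: August 12, 2025.
Next: September 2025 → September 12, 2025.
October 2025: October 12, 2025.
Next: November 2025 → November 12, 2025.
December 2025: December 12, 2025.
Next: January 2026 → January 12, 2026.

January 12, 2026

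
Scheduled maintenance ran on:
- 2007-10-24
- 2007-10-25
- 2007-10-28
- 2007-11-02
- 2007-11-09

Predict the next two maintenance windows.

2007-11-18, 2007-11-29

Intervals are 1, 3, 5, 7 days — an arithmetic progression with common difference 2.
Next gap: 9 days. 2007-11-09 + 9 days = 2007-11-18.
Next gap: 11 days. 2007-11-18 + 11 days = 2007-11-29.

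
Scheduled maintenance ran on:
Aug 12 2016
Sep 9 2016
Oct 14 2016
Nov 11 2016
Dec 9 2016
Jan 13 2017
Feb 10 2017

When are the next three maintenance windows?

Mar 10 2017, Apr 14 2017, May 12 2017

Gaps: 28, 35, 28, 28, 35, 28 days — a mix of 28 and 35. Every date is a Friday.
Each is the 2nd Friday of its month.
March 2017 — 2nd Friday is Mar 10 2017.
2nd Friday of April 2017: Apr 14 2017.
2nd Friday of May 2017: May 12 2017.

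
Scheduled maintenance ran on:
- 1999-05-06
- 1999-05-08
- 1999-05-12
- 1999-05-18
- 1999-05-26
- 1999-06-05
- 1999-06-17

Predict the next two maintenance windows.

1999-07-01, 1999-07-17

The spacing grows by 2 each time: 2, 4, 6, 8, 10, 12 days.
Next gap: 14 days. 1999-06-17 + 14 days = 1999-07-01.
Next gap: 16 days. 1999-07-01 + 16 days = 1999-07-17.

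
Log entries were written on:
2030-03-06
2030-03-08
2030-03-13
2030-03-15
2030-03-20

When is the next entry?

The gap pattern 2, 5, 2, 5 repeats every 2 events.
These are the Wednesdays and Fridays of each week.
Next Friday: 2030-03-22.

2030-03-22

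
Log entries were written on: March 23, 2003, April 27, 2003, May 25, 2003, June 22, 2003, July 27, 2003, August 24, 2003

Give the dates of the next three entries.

September 28, 2003; October 26, 2003; November 23, 2003

These are Sundays at 28- or 35-day spacing (35, 28, 28, 35, 28).
The pattern: 4th Sunday of the month.
September 2003 — 4th Sunday is September 28, 2003.
October 2003 — 4th Sunday is October 26, 2003.
4th Sunday of November 2003: November 23, 2003.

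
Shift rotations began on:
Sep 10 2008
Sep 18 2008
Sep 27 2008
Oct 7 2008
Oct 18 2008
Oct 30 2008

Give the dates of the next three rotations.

Nov 12 2008, Nov 26 2008, Dec 11 2008

The spacing grows by 1 each time: 8, 9, 10, 11, 12 days.
Next gap: 13 days. Oct 30 2008 + 13 days = Nov 12 2008.
Next gap: 14 days. Nov 12 2008 + 14 days = Nov 26 2008.
Next gap: 15 days. Nov 26 2008 + 15 days = Dec 11 2008.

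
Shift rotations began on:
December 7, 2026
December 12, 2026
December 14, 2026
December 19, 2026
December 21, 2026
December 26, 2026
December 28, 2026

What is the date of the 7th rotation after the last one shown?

January 23, 2027

Every event lands on a Monday or Saturday (gaps cycle 5, 2, 5, 2, 5, 2).
So the schedule is: every Monday and Saturday.
The following Saturday is January 2, 2027.
The following Monday is January 4, 2027.
Next Saturday: January 9, 2027.
Next Monday: January 11, 2027.
Next Saturday: January 16, 2027.
Next Monday: January 18, 2027.
The following Saturday is January 23, 2027.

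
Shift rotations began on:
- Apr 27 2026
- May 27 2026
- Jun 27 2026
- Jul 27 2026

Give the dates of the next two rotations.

The day-of-month is always 27 (30, 31, 30 days between events).
So this recurs on the 27th of each month.
August 2026: Aug 27 2026.
Next: September 2026 → Sep 27 2026.

Aug 27 2026, Sep 27 2026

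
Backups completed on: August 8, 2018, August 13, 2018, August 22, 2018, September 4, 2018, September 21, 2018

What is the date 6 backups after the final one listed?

March 26, 2019

Intervals are 5, 9, 13, 17 days — an arithmetic progression with common difference 4.
Next gap: 21 days. September 21, 2018 + 21 days = October 12, 2018.
Next gap: 25 days. October 12, 2018 + 25 days = November 6, 2018.
Next gap: 29 days. November 6, 2018 + 29 days = December 5, 2018.
Next gap: 33 days. December 5, 2018 + 33 days = January 7, 2019.
Next gap: 37 days. January 7, 2019 + 37 days = February 13, 2019.
Next gap: 41 days. February 13, 2019 + 41 days = March 26, 2019.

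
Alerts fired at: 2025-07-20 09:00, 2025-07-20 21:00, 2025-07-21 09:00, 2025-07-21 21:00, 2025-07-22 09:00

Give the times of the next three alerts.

Gaps: 12, 12, 12, 12 hours — each event is 12 hours after the previous one.
2025-07-22 09:00 + 12 h = 2025-07-22 21:00.
2025-07-22 21:00 + 12 h = 2025-07-23 09:00.
2025-07-23 09:00 + 12 h = 2025-07-23 21:00.

2025-07-22 21:00, 2025-07-23 09:00, 2025-07-23 21:00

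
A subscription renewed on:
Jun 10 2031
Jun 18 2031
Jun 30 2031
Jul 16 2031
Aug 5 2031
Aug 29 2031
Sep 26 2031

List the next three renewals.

Oct 28 2031, Dec 3 2031, Jan 12 2032

Intervals are 8, 12, 16, 20, 24, 28 days — an arithmetic progression with common difference 4.
Next gap: 32 days. Sep 26 2031 + 32 days = Oct 28 2031.
Next gap: 36 days. Oct 28 2031 + 36 days = Dec 3 2031.
Next gap: 40 days. Dec 3 2031 + 40 days = Jan 12 2032.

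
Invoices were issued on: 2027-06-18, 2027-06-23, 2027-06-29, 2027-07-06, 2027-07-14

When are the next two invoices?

2027-07-23, 2027-08-02

Intervals are 5, 6, 7, 8 days — an arithmetic progression with common difference 1.
Next gap: 9 days. 2027-07-14 + 9 days = 2027-07-23.
Next gap: 10 days. 2027-07-23 + 10 days = 2027-08-02.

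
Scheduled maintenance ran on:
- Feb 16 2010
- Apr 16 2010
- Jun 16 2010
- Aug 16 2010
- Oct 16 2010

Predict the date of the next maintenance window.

Dec 16 2010

The day-of-month is always 16 (59, 61, 61, 61 days between events).
So this recurs on the 16th of every 2 months.
Next: December 2010 → Dec 16 2010.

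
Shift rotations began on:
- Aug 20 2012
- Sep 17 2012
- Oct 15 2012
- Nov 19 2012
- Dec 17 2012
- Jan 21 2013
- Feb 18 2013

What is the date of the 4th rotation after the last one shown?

Jun 17 2013

All dates are Mondays, 28, 28, 35, 28, 35, 28 days apart.
Specifically, the 3rd Monday of each month.
March 2013 — 3rd Monday is Mar 18 2013.
April 2013 — 3rd Monday is Apr 15 2013.
May 2013 — 3rd Monday is May 20 2013.
June 2013 — 3rd Monday is Jun 17 2013.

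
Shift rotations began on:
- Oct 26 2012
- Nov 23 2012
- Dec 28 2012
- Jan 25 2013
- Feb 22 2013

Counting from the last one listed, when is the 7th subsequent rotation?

Gaps: 28, 35, 28, 28 days — a mix of 28 and 35. Every date is a Friday.
Each is the 4th Friday of its month.
4th Friday of March 2013: Mar 22 2013.
4th Friday of April 2013: Apr 26 2013.
May 2013 — 4th Friday is May 24 2013.
4th Friday of June 2013: Jun 28 2013.
July 2013 — 4th Friday is Jul 26 2013.
4th Friday of August 2013: Aug 23 2013.
4th Friday of September 2013: Sep 27 2013.

Sep 27 2013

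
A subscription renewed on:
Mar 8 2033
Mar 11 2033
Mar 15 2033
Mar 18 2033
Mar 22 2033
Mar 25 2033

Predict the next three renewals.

Mar 29 2033, Apr 1 2033, Apr 5 2033

Gaps: 3, 4, 3, 4, 3 days — not constant, but cyclic with period 2.
The events fall on every Tuesday and Friday.
Next Tuesday: Mar 29 2033.
The following Friday is Apr 1 2033.
The following Tuesday is Apr 5 2033.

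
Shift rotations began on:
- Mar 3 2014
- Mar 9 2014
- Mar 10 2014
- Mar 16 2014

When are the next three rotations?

Gaps: 6, 1, 6 days — not constant, but cyclic with period 2.
The events fall on every Monday and Sunday.
Next Monday: Mar 17 2014.
Next Sunday: Mar 23 2014.
The following Monday is Mar 24 2014.

Mar 17 2014, Mar 23 2014, Mar 24 2014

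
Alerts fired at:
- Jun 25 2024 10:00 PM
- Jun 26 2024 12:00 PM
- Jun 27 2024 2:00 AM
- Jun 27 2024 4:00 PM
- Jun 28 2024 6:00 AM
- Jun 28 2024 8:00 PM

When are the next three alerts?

Jun 29 2024 10:00 AM, Jun 30 2024 12:00 AM, Jun 30 2024 2:00 PM

Gaps: 14, 14, 14, 14, 14 hours — each event is 14 hours after the previous one.
Jun 28 2024 8:00 PM + 14 h = Jun 29 2024 10:00 AM.
Jun 29 2024 10:00 AM + 14 h = Jun 30 2024 12:00 AM.
Jun 30 2024 12:00 AM + 14 h = Jun 30 2024 2:00 PM.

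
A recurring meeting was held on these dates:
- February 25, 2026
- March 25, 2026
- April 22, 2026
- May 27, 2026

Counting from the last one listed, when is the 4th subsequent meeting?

September 23, 2026

These are Wednesdays at 28- or 35-day spacing (28, 28, 35).
The pattern: 4th Wednesday of the month.
4th Wednesday of June 2026: June 24, 2026.
4th Wednesday of July 2026: July 22, 2026.
4th Wednesday of August 2026: August 26, 2026.
September 2026 — 4th Wednesday is September 23, 2026.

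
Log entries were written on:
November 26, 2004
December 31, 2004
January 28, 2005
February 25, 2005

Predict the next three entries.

Every date is a Friday; gaps 35, 28, 28 days.
Each is the last Friday of its month (at least one falls on the 29th or later, ruling out '4th Friday').
Last Friday of March 2005: March 25, 2005.
Last Friday of April 2005: April 29, 2005.
Last Friday of May 2005: May 27, 2005.

March 25, 2005; April 29, 2005; May 27, 2005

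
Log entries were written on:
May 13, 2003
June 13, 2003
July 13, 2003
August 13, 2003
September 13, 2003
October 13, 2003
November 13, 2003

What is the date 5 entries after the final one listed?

Each date is the 13th; the gaps (31, 30, 31, 31, 30, 31) track the month lengths.
The rule is the 13th of each month.
December 2003: December 13, 2003.
Next: January 2004 → January 13, 2004.
February 2004: February 13, 2004.
March 2004: March 13, 2004.
April 2004: April 13, 2004.

April 13, 2004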